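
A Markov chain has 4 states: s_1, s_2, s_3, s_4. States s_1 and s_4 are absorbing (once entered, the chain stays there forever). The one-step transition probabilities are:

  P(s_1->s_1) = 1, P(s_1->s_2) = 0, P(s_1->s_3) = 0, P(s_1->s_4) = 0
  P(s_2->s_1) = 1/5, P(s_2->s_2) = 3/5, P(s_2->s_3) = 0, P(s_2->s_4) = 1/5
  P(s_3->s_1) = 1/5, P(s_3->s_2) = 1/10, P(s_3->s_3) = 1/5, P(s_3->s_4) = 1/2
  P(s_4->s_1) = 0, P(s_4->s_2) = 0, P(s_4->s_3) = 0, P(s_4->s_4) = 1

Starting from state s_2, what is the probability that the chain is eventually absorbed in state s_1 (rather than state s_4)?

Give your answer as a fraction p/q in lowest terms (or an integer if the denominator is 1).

Let a_i = P(absorbed in s_1 | start in state i).
Boundary conditions: a_s_1 = 1, a_s_4 = 0.
For each transient state i, a_i = sum_j P(i->j) * a_j:
  a_s_2 = 1/5*a_s_1 + 3/5*a_s_2 + 0*a_s_3 + 1/5*a_s_4
  a_s_3 = 1/5*a_s_1 + 1/10*a_s_2 + 1/5*a_s_3 + 1/2*a_s_4

Substituting a_s_1 = 1 and a_s_4 = 0, rearrange to (I - Q) a = r where r[i] = P(i -> s_1):
  [2/5, 0] . (a_s_2, a_s_3) = 1/5
  [-1/10, 4/5] . (a_s_2, a_s_3) = 1/5

Solving yields:
  a_s_2 = 1/2
  a_s_3 = 5/16

Starting state is s_2, so the absorption probability is a_s_2 = 1/2.

Answer: 1/2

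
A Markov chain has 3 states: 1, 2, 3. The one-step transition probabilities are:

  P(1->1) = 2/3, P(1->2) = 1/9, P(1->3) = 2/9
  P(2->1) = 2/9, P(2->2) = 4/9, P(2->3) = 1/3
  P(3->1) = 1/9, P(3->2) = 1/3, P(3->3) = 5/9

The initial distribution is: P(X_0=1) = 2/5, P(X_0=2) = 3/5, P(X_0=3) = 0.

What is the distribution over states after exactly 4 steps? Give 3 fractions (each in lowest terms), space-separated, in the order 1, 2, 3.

Propagating the distribution step by step (d_{t+1} = d_t * P):
d_0 = (1=2/5, 2=3/5, 3=0)
  d_1[1] = 2/5*2/3 + 3/5*2/9 + 0*1/9 = 2/5
  d_1[2] = 2/5*1/9 + 3/5*4/9 + 0*1/3 = 14/45
  d_1[3] = 2/5*2/9 + 3/5*1/3 + 0*5/9 = 13/45
d_1 = (1=2/5, 2=14/45, 3=13/45)
  d_2[1] = 2/5*2/3 + 14/45*2/9 + 13/45*1/9 = 149/405
  d_2[2] = 2/5*1/9 + 14/45*4/9 + 13/45*1/3 = 113/405
  d_2[3] = 2/5*2/9 + 14/45*1/3 + 13/45*5/9 = 143/405
d_2 = (1=149/405, 2=113/405, 3=143/405)
  d_3[1] = 149/405*2/3 + 113/405*2/9 + 143/405*1/9 = 421/1215
  d_3[2] = 149/405*1/9 + 113/405*4/9 + 143/405*1/3 = 206/729
  d_3[3] = 149/405*2/9 + 113/405*1/3 + 143/405*5/9 = 1352/3645
d_3 = (1=421/1215, 2=206/729, 3=1352/3645)
  d_4[1] = 421/1215*2/3 + 206/729*2/9 + 1352/3645*1/9 = 2198/6561
  d_4[2] = 421/1215*1/9 + 206/729*4/9 + 1352/3645*1/3 = 9439/32805
  d_4[3] = 421/1215*2/9 + 206/729*1/3 + 1352/3645*5/9 = 12376/32805
d_4 = (1=2198/6561, 2=9439/32805, 3=12376/32805)

Answer: 2198/6561 9439/32805 12376/32805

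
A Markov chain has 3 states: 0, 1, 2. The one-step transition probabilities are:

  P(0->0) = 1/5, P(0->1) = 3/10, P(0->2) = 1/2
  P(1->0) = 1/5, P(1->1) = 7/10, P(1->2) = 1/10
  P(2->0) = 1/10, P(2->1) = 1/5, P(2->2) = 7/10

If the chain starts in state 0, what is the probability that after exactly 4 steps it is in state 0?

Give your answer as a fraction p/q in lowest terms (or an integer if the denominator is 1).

Computing P^4 by repeated multiplication:
P^1 =
  0: [1/5, 3/10, 1/2]
  1: [1/5, 7/10, 1/10]
  2: [1/10, 1/5, 7/10]
P^2 =
  0: [3/20, 37/100, 12/25]
  1: [19/100, 57/100, 6/25]
  2: [13/100, 31/100, 14/25]
P^3 =
  0: [19/125, 2/5, 56/125]
  1: [22/125, 63/125, 8/25]
  2: [18/125, 46/125, 61/125]
P^4 =
  0: [97/625, 519/1250, 537/1250]
  1: [21/125, 587/1250, 453/1250]
  2: [189/1250, 249/625, 563/1250]

(P^4)[0 -> 0] = 97/625

Answer: 97/625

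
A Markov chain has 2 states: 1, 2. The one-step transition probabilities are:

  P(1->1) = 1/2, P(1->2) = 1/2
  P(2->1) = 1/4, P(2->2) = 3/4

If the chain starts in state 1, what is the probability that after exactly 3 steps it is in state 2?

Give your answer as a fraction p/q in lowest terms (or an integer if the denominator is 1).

Computing P^3 by repeated multiplication:
P^1 =
  1: [1/2, 1/2]
  2: [1/4, 3/4]
P^2 =
  1: [3/8, 5/8]
  2: [5/16, 11/16]
P^3 =
  1: [11/32, 21/32]
  2: [21/64, 43/64]

(P^3)[1 -> 2] = 21/32

Answer: 21/32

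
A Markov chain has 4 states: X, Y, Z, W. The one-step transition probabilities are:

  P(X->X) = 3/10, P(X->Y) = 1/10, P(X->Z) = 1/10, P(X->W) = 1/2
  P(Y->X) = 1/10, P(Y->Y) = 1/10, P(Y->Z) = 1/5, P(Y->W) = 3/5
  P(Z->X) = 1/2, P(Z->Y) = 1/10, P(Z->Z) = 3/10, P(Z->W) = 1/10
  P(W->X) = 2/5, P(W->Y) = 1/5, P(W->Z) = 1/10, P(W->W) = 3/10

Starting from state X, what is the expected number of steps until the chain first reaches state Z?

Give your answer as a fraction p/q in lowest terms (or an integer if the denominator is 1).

Answer: 35/4

Derivation:
Let h_i = expected steps to first reach Z from state i.
Boundary: h_Z = 0.
First-step equations for the other states:
  h_X = 1 + 3/10*h_X + 1/10*h_Y + 1/10*h_Z + 1/2*h_W
  h_Y = 1 + 1/10*h_X + 1/10*h_Y + 1/5*h_Z + 3/5*h_W
  h_W = 1 + 2/5*h_X + 1/5*h_Y + 1/10*h_Z + 3/10*h_W

Substituting h_Z = 0 and rearranging gives the linear system (I - Q) h = 1:
  [7/10, -1/10, -1/2] . (h_X, h_Y, h_W) = 1
  [-1/10, 9/10, -3/5] . (h_X, h_Y, h_W) = 1
  [-2/5, -1/5, 7/10] . (h_X, h_Y, h_W) = 1

Solving yields:
  h_X = 35/4
  h_Y = 535/68
  h_W = 295/34

Starting state is X, so the expected hitting time is h_X = 35/4.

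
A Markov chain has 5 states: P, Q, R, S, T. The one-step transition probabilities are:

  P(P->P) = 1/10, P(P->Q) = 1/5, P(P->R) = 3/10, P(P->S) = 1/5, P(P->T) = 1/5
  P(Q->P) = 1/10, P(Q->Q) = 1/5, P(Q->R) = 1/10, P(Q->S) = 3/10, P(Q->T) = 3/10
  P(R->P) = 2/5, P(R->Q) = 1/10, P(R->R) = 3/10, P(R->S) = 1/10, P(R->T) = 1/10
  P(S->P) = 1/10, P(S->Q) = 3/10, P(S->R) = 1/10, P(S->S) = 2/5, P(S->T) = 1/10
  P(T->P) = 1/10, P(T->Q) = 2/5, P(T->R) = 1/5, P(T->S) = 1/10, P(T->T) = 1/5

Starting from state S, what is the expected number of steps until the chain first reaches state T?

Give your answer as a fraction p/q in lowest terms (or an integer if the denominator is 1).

Answer: 740/119

Derivation:
Let h_i = expected steps to first reach T from state i.
Boundary: h_T = 0.
First-step equations for the other states:
  h_P = 1 + 1/10*h_P + 1/5*h_Q + 3/10*h_R + 1/5*h_S + 1/5*h_T
  h_Q = 1 + 1/10*h_P + 1/5*h_Q + 1/10*h_R + 3/10*h_S + 3/10*h_T
  h_R = 1 + 2/5*h_P + 1/10*h_Q + 3/10*h_R + 1/10*h_S + 1/10*h_T
  h_S = 1 + 1/10*h_P + 3/10*h_Q + 1/10*h_R + 2/5*h_S + 1/10*h_T

Substituting h_T = 0 and rearranging gives the linear system (I - Q) h = 1:
  [9/10, -1/5, -3/10, -1/5] . (h_P, h_Q, h_R, h_S) = 1
  [-1/10, 4/5, -1/10, -3/10] . (h_P, h_Q, h_R, h_S) = 1
  [-2/5, -1/10, 7/10, -1/10] . (h_P, h_Q, h_R, h_S) = 1
  [-1/10, -3/10, -1/10, 3/5] . (h_P, h_Q, h_R, h_S) = 1

Solving yields:
  h_P = 7500/1309
  h_Q = 6660/1309
  h_R = 8270/1309
  h_S = 740/119

Starting state is S, so the expected hitting time is h_S = 740/119.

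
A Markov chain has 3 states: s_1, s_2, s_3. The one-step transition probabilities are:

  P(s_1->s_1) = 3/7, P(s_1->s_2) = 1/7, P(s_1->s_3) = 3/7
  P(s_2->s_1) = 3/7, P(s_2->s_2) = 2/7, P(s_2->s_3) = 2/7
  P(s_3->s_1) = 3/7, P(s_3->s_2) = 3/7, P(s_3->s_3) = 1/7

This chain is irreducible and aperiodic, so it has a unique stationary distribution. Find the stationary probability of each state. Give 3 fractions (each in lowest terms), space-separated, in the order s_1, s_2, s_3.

Answer: 3/7 15/56 17/56

Derivation:
The stationary distribution satisfies pi = pi * P, i.e.:
  pi_s_1 = 3/7*pi_s_1 + 3/7*pi_s_2 + 3/7*pi_s_3
  pi_s_2 = 1/7*pi_s_1 + 2/7*pi_s_2 + 3/7*pi_s_3
  pi_s_3 = 3/7*pi_s_1 + 2/7*pi_s_2 + 1/7*pi_s_3
with normalization: pi_s_1 + pi_s_2 + pi_s_3 = 1.

Using the first 2 balance equations plus normalization, the linear system A*pi = b is:
  [-4/7, 3/7, 3/7] . pi = 0
  [1/7, -5/7, 3/7] . pi = 0
  [1, 1, 1] . pi = 1

Solving yields:
  pi_s_1 = 3/7
  pi_s_2 = 15/56
  pi_s_3 = 17/56

Verification (pi * P):
  3/7*3/7 + 15/56*3/7 + 17/56*3/7 = 3/7 = pi_s_1  (ok)
  3/7*1/7 + 15/56*2/7 + 17/56*3/7 = 15/56 = pi_s_2  (ok)
  3/7*3/7 + 15/56*2/7 + 17/56*1/7 = 17/56 = pi_s_3  (ok)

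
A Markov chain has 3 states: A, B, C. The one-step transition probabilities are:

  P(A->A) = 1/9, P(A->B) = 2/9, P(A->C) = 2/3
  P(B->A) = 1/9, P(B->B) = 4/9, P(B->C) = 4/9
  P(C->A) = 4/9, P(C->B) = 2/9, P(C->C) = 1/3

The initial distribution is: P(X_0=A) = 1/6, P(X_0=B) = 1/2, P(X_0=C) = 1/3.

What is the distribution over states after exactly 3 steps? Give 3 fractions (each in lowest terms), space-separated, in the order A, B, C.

Answer: 7/27 70/243 110/243

Derivation:
Propagating the distribution step by step (d_{t+1} = d_t * P):
d_0 = (A=1/6, B=1/2, C=1/3)
  d_1[A] = 1/6*1/9 + 1/2*1/9 + 1/3*4/9 = 2/9
  d_1[B] = 1/6*2/9 + 1/2*4/9 + 1/3*2/9 = 1/3
  d_1[C] = 1/6*2/3 + 1/2*4/9 + 1/3*1/3 = 4/9
d_1 = (A=2/9, B=1/3, C=4/9)
  d_2[A] = 2/9*1/9 + 1/3*1/9 + 4/9*4/9 = 7/27
  d_2[B] = 2/9*2/9 + 1/3*4/9 + 4/9*2/9 = 8/27
  d_2[C] = 2/9*2/3 + 1/3*4/9 + 4/9*1/3 = 4/9
d_2 = (A=7/27, B=8/27, C=4/9)
  d_3[A] = 7/27*1/9 + 8/27*1/9 + 4/9*4/9 = 7/27
  d_3[B] = 7/27*2/9 + 8/27*4/9 + 4/9*2/9 = 70/243
  d_3[C] = 7/27*2/3 + 8/27*4/9 + 4/9*1/3 = 110/243
d_3 = (A=7/27, B=70/243, C=110/243)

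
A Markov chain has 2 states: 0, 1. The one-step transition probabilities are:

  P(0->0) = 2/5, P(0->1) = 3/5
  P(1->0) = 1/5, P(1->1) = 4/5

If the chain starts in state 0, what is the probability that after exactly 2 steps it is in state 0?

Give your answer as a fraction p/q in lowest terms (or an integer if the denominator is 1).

Computing P^2 by repeated multiplication:
P^1 =
  0: [2/5, 3/5]
  1: [1/5, 4/5]
P^2 =
  0: [7/25, 18/25]
  1: [6/25, 19/25]

(P^2)[0 -> 0] = 7/25

Answer: 7/25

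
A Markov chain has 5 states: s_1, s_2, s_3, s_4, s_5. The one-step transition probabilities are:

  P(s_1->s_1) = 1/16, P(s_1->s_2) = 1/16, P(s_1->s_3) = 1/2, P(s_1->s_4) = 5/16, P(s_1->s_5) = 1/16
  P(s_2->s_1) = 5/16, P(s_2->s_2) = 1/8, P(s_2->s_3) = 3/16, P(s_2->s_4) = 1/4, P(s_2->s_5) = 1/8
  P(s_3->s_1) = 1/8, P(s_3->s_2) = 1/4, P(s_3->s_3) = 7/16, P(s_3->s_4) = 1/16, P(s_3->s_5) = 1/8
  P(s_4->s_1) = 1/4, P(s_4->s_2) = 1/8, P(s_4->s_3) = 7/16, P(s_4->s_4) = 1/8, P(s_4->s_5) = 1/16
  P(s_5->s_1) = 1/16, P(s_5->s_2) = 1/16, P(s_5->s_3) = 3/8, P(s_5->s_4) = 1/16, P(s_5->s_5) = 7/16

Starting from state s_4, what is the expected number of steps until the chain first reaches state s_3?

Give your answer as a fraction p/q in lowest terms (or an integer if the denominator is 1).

Let h_i = expected steps to first reach s_3 from state i.
Boundary: h_s_3 = 0.
First-step equations for the other states:
  h_s_1 = 1 + 1/16*h_s_1 + 1/16*h_s_2 + 1/2*h_s_3 + 5/16*h_s_4 + 1/16*h_s_5
  h_s_2 = 1 + 5/16*h_s_1 + 1/8*h_s_2 + 3/16*h_s_3 + 1/4*h_s_4 + 1/8*h_s_5
  h_s_4 = 1 + 1/4*h_s_1 + 1/8*h_s_2 + 7/16*h_s_3 + 1/8*h_s_4 + 1/16*h_s_5
  h_s_5 = 1 + 1/16*h_s_1 + 1/16*h_s_2 + 3/8*h_s_3 + 1/16*h_s_4 + 7/16*h_s_5

Substituting h_s_3 = 0 and rearranging gives the linear system (I - Q) h = 1:
  [15/16, -1/16, -5/16, -1/16] . (h_s_1, h_s_2, h_s_4, h_s_5) = 1
  [-5/16, 7/8, -1/4, -1/8] . (h_s_1, h_s_2, h_s_4, h_s_5) = 1
  [-1/4, -1/8, 7/8, -1/16] . (h_s_1, h_s_2, h_s_4, h_s_5) = 1
  [-1/16, -1/16, -1/16, 9/16] . (h_s_1, h_s_2, h_s_4, h_s_5) = 1

Solving yields:
  h_s_1 = 11456/5109
  h_s_2 = 15352/5109
  h_s_4 = 4088/1703
  h_s_5 = 13424/5109

Starting state is s_4, so the expected hitting time is h_s_4 = 4088/1703.

Answer: 4088/1703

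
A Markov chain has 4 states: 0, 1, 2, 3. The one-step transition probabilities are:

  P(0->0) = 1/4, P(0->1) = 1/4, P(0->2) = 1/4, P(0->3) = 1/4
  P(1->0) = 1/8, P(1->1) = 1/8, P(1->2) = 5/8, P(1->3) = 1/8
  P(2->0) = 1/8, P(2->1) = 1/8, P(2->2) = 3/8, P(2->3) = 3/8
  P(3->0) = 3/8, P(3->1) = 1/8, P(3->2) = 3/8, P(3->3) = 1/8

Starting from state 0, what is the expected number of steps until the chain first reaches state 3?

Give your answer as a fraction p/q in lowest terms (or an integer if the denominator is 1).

Let h_i = expected steps to first reach 3 from state i.
Boundary: h_3 = 0.
First-step equations for the other states:
  h_0 = 1 + 1/4*h_0 + 1/4*h_1 + 1/4*h_2 + 1/4*h_3
  h_1 = 1 + 1/8*h_0 + 1/8*h_1 + 5/8*h_2 + 1/8*h_3
  h_2 = 1 + 1/8*h_0 + 1/8*h_1 + 3/8*h_2 + 3/8*h_3

Substituting h_3 = 0 and rearranging gives the linear system (I - Q) h = 1:
  [3/4, -1/4, -1/4] . (h_0, h_1, h_2) = 1
  [-1/8, 7/8, -5/8] . (h_0, h_1, h_2) = 1
  [-1/8, -1/8, 5/8] . (h_0, h_1, h_2) = 1

Solving yields:
  h_0 = 11/3
  h_1 = 35/9
  h_2 = 28/9

Starting state is 0, so the expected hitting time is h_0 = 11/3.

Answer: 11/3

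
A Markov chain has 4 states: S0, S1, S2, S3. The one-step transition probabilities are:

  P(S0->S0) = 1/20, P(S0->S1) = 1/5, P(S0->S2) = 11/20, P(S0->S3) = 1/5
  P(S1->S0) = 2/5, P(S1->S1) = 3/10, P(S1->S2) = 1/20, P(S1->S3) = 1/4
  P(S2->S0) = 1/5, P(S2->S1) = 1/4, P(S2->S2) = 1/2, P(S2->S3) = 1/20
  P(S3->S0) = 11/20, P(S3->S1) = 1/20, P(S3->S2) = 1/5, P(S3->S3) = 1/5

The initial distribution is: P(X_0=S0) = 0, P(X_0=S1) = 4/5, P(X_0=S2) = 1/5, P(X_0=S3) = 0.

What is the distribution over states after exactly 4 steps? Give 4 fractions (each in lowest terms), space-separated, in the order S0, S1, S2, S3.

Propagating the distribution step by step (d_{t+1} = d_t * P):
d_0 = (S0=0, S1=4/5, S2=1/5, S3=0)
  d_1[S0] = 0*1/20 + 4/5*2/5 + 1/5*1/5 + 0*11/20 = 9/25
  d_1[S1] = 0*1/5 + 4/5*3/10 + 1/5*1/4 + 0*1/20 = 29/100
  d_1[S2] = 0*11/20 + 4/5*1/20 + 1/5*1/2 + 0*1/5 = 7/50
  d_1[S3] = 0*1/5 + 4/5*1/4 + 1/5*1/20 + 0*1/5 = 21/100
d_1 = (S0=9/25, S1=29/100, S2=7/50, S3=21/100)
  d_2[S0] = 9/25*1/20 + 29/100*2/5 + 7/50*1/5 + 21/100*11/20 = 111/400
  d_2[S1] = 9/25*1/5 + 29/100*3/10 + 7/50*1/4 + 21/100*1/20 = 409/2000
  d_2[S2] = 9/25*11/20 + 29/100*1/20 + 7/50*1/2 + 21/100*1/5 = 649/2000
  d_2[S3] = 9/25*1/5 + 29/100*1/4 + 7/50*1/20 + 21/100*1/5 = 387/2000
d_2 = (S0=111/400, S1=409/2000, S2=649/2000, S3=387/2000)
  d_3[S0] = 111/400*1/20 + 409/2000*2/5 + 649/2000*1/5 + 387/2000*11/20 = 267/1000
  d_3[S1] = 111/400*1/5 + 409/2000*3/10 + 649/2000*1/4 + 387/2000*1/20 = 4153/20000
  d_3[S2] = 111/400*11/20 + 409/2000*1/20 + 649/2000*1/2 + 387/2000*1/5 = 1819/5000
  d_3[S3] = 111/400*1/5 + 409/2000*1/4 + 649/2000*1/20 + 387/2000*1/5 = 3231/20000
d_3 = (S0=267/1000, S1=4153/20000, S2=1819/5000, S3=3231/20000)
  d_4[S0] = 267/1000*1/20 + 4153/20000*2/5 + 1819/5000*1/5 + 3231/20000*11/20 = 103209/400000
  d_4[S1] = 267/1000*1/5 + 4153/20000*3/10 + 1819/5000*1/4 + 3231/20000*1/20 = 85889/400000
  d_4[S2] = 267/1000*11/20 + 4153/20000*1/20 + 1819/5000*1/2 + 3231/20000*1/5 = 148577/400000
  d_4[S3] = 267/1000*1/5 + 4153/20000*1/4 + 1819/5000*1/20 + 3231/20000*1/5 = 2493/16000
d_4 = (S0=103209/400000, S1=85889/400000, S2=148577/400000, S3=2493/16000)

Answer: 103209/400000 85889/400000 148577/400000 2493/16000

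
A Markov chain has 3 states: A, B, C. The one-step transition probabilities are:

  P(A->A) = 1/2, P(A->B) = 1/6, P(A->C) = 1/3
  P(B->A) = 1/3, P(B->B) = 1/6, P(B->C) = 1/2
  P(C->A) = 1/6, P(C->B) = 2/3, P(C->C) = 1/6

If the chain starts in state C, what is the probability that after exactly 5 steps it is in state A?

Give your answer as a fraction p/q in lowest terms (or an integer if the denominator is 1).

Answer: 215/648

Derivation:
Computing P^5 by repeated multiplication:
P^1 =
  A: [1/2, 1/6, 1/3]
  B: [1/3, 1/6, 1/2]
  C: [1/6, 2/3, 1/6]
P^2 =
  A: [13/36, 1/3, 11/36]
  B: [11/36, 5/12, 5/18]
  C: [1/3, 1/4, 5/12]
P^3 =
  A: [37/108, 23/72, 73/216]
  B: [73/216, 11/36, 77/216]
  C: [23/72, 3/8, 11/36]
P^4 =
  A: [433/1296, 145/432, 107/324]
  B: [107/324, 149/432, 421/1296]
  C: [145/432, 23/72, 149/432]
P^5 =
  A: [2597/7776, 215/648, 2599/7776]
  B: [2599/7776, 853/2592, 1309/3888]
  C: [215/648, 293/864, 853/2592]

(P^5)[C -> A] = 215/648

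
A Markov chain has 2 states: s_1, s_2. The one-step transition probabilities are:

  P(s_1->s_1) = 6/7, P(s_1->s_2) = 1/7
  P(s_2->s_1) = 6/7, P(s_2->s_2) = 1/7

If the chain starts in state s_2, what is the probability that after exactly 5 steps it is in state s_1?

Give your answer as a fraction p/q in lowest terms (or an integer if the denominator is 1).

Computing P^5 by repeated multiplication:
P^1 =
  s_1: [6/7, 1/7]
  s_2: [6/7, 1/7]
P^2 =
  s_1: [6/7, 1/7]
  s_2: [6/7, 1/7]
P^3 =
  s_1: [6/7, 1/7]
  s_2: [6/7, 1/7]
P^4 =
  s_1: [6/7, 1/7]
  s_2: [6/7, 1/7]
P^5 =
  s_1: [6/7, 1/7]
  s_2: [6/7, 1/7]

(P^5)[s_2 -> s_1] = 6/7

Answer: 6/7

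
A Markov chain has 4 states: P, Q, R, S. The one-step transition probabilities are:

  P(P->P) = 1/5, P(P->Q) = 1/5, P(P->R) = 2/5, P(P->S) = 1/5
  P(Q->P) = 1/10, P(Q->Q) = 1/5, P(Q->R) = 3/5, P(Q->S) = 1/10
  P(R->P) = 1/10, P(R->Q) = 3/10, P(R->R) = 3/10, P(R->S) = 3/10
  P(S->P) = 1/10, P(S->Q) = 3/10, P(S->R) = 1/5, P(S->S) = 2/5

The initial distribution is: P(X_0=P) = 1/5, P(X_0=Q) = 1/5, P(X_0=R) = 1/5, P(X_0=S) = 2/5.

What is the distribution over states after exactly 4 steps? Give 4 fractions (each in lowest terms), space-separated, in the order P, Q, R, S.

Answer: 1389/12500 13131/50000 18181/50000 3283/12500

Derivation:
Propagating the distribution step by step (d_{t+1} = d_t * P):
d_0 = (P=1/5, Q=1/5, R=1/5, S=2/5)
  d_1[P] = 1/5*1/5 + 1/5*1/10 + 1/5*1/10 + 2/5*1/10 = 3/25
  d_1[Q] = 1/5*1/5 + 1/5*1/5 + 1/5*3/10 + 2/5*3/10 = 13/50
  d_1[R] = 1/5*2/5 + 1/5*3/5 + 1/5*3/10 + 2/5*1/5 = 17/50
  d_1[S] = 1/5*1/5 + 1/5*1/10 + 1/5*3/10 + 2/5*2/5 = 7/25
d_1 = (P=3/25, Q=13/50, R=17/50, S=7/25)
  d_2[P] = 3/25*1/5 + 13/50*1/10 + 17/50*1/10 + 7/25*1/10 = 14/125
  d_2[Q] = 3/25*1/5 + 13/50*1/5 + 17/50*3/10 + 7/25*3/10 = 131/500
  d_2[R] = 3/25*2/5 + 13/50*3/5 + 17/50*3/10 + 7/25*1/5 = 181/500
  d_2[S] = 3/25*1/5 + 13/50*1/10 + 17/50*3/10 + 7/25*2/5 = 33/125
d_2 = (P=14/125, Q=131/500, R=181/500, S=33/125)
  d_3[P] = 14/125*1/5 + 131/500*1/10 + 181/500*1/10 + 33/125*1/10 = 139/1250
  d_3[Q] = 14/125*1/5 + 131/500*1/5 + 181/500*3/10 + 33/125*3/10 = 1313/5000
  d_3[R] = 14/125*2/5 + 131/500*3/5 + 181/500*3/10 + 33/125*1/5 = 1817/5000
  d_3[S] = 14/125*1/5 + 131/500*1/10 + 181/500*3/10 + 33/125*2/5 = 657/2500
d_3 = (P=139/1250, Q=1313/5000, R=1817/5000, S=657/2500)
  d_4[P] = 139/1250*1/5 + 1313/5000*1/10 + 1817/5000*1/10 + 657/2500*1/10 = 1389/12500
  d_4[Q] = 139/1250*1/5 + 1313/5000*1/5 + 1817/5000*3/10 + 657/2500*3/10 = 13131/50000
  d_4[R] = 139/1250*2/5 + 1313/5000*3/5 + 1817/5000*3/10 + 657/2500*1/5 = 18181/50000
  d_4[S] = 139/1250*1/5 + 1313/5000*1/10 + 1817/5000*3/10 + 657/2500*2/5 = 3283/12500
d_4 = (P=1389/12500, Q=13131/50000, R=18181/50000, S=3283/12500)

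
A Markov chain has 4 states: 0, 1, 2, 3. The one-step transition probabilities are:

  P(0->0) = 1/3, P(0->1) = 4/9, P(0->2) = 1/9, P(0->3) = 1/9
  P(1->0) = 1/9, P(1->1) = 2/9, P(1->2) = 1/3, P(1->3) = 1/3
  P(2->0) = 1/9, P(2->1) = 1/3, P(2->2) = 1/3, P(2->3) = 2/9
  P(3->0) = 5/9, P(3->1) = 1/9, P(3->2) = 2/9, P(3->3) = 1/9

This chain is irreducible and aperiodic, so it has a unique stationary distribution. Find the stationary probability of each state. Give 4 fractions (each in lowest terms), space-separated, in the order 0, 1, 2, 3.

The stationary distribution satisfies pi = pi * P, i.e.:
  pi_0 = 1/3*pi_0 + 1/9*pi_1 + 1/9*pi_2 + 5/9*pi_3
  pi_1 = 4/9*pi_0 + 2/9*pi_1 + 1/3*pi_2 + 1/9*pi_3
  pi_2 = 1/9*pi_0 + 1/3*pi_1 + 1/3*pi_2 + 2/9*pi_3
  pi_3 = 1/9*pi_0 + 1/3*pi_1 + 2/9*pi_2 + 1/9*pi_3
with normalization: pi_0 + pi_1 + pi_2 + pi_3 = 1.

Using the first 3 balance equations plus normalization, the linear system A*pi = b is:
  [-2/3, 1/9, 1/9, 5/9] . pi = 0
  [4/9, -7/9, 1/3, 1/9] . pi = 0
  [1/9, 1/3, -2/3, 2/9] . pi = 0
  [1, 1, 1, 1] . pi = 1

Solving yields:
  pi_0 = 97/375
  pi_1 = 107/375
  pi_2 = 19/75
  pi_3 = 76/375

Verification (pi * P):
  97/375*1/3 + 107/375*1/9 + 19/75*1/9 + 76/375*5/9 = 97/375 = pi_0  (ok)
  97/375*4/9 + 107/375*2/9 + 19/75*1/3 + 76/375*1/9 = 107/375 = pi_1  (ok)
  97/375*1/9 + 107/375*1/3 + 19/75*1/3 + 76/375*2/9 = 19/75 = pi_2  (ok)
  97/375*1/9 + 107/375*1/3 + 19/75*2/9 + 76/375*1/9 = 76/375 = pi_3  (ok)

Answer: 97/375 107/375 19/75 76/375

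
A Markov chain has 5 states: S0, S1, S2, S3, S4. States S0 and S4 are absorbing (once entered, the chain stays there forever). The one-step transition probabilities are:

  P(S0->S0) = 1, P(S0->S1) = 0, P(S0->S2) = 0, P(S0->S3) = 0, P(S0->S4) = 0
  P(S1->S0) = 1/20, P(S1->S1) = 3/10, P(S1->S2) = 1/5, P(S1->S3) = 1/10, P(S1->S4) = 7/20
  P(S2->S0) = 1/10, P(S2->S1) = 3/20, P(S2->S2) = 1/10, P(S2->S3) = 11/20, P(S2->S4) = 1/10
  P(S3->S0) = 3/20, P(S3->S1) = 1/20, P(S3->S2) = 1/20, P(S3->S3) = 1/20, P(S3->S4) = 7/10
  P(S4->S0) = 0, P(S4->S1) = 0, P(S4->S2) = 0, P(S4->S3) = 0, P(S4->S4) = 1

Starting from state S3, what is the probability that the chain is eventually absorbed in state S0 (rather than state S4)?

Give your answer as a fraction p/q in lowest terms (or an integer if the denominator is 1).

Let a_i = P(absorbed in S0 | start in state i).
Boundary conditions: a_S0 = 1, a_S4 = 0.
For each transient state i, a_i = sum_j P(i->j) * a_j:
  a_S1 = 1/20*a_S0 + 3/10*a_S1 + 1/5*a_S2 + 1/10*a_S3 + 7/20*a_S4
  a_S2 = 1/10*a_S0 + 3/20*a_S1 + 1/10*a_S2 + 11/20*a_S3 + 1/10*a_S4
  a_S3 = 3/20*a_S0 + 1/20*a_S1 + 1/20*a_S2 + 1/20*a_S3 + 7/10*a_S4

Substituting a_S0 = 1 and a_S4 = 0, rearrange to (I - Q) a = r where r[i] = P(i -> S0):
  [7/10, -1/5, -1/10] . (a_S1, a_S2, a_S3) = 1/20
  [-3/20, 9/10, -11/20] . (a_S1, a_S2, a_S3) = 1/10
  [-1/20, -1/20, 19/20] . (a_S1, a_S2, a_S3) = 3/20

Solving yields:
  a_S1 = 727/4320
  a_S2 = 269/1080
  a_S3 = 259/1440

Starting state is S3, so the absorption probability is a_S3 = 259/1440.

Answer: 259/1440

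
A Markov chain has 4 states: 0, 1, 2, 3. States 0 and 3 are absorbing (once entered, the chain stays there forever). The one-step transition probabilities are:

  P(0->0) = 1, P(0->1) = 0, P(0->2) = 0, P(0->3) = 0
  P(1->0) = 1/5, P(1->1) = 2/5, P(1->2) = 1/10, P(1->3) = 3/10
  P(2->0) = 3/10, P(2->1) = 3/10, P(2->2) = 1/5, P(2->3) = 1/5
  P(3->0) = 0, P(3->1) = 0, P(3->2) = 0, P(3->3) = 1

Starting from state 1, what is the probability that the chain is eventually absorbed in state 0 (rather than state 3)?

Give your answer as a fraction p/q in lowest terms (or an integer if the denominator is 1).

Answer: 19/45

Derivation:
Let a_i = P(absorbed in 0 | start in state i).
Boundary conditions: a_0 = 1, a_3 = 0.
For each transient state i, a_i = sum_j P(i->j) * a_j:
  a_1 = 1/5*a_0 + 2/5*a_1 + 1/10*a_2 + 3/10*a_3
  a_2 = 3/10*a_0 + 3/10*a_1 + 1/5*a_2 + 1/5*a_3

Substituting a_0 = 1 and a_3 = 0, rearrange to (I - Q) a = r where r[i] = P(i -> 0):
  [3/5, -1/10] . (a_1, a_2) = 1/5
  [-3/10, 4/5] . (a_1, a_2) = 3/10

Solving yields:
  a_1 = 19/45
  a_2 = 8/15

Starting state is 1, so the absorption probability is a_1 = 19/45.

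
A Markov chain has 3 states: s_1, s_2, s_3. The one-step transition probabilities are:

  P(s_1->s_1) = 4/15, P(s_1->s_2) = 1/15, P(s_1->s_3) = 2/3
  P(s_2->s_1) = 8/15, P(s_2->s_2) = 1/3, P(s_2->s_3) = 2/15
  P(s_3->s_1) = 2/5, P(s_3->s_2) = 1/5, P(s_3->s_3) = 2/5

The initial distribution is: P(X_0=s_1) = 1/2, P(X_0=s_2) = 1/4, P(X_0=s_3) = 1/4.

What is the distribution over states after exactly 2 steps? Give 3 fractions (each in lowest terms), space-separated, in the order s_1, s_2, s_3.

Propagating the distribution step by step (d_{t+1} = d_t * P):
d_0 = (s_1=1/2, s_2=1/4, s_3=1/4)
  d_1[s_1] = 1/2*4/15 + 1/4*8/15 + 1/4*2/5 = 11/30
  d_1[s_2] = 1/2*1/15 + 1/4*1/3 + 1/4*1/5 = 1/6
  d_1[s_3] = 1/2*2/3 + 1/4*2/15 + 1/4*2/5 = 7/15
d_1 = (s_1=11/30, s_2=1/6, s_3=7/15)
  d_2[s_1] = 11/30*4/15 + 1/6*8/15 + 7/15*2/5 = 28/75
  d_2[s_2] = 11/30*1/15 + 1/6*1/3 + 7/15*1/5 = 13/75
  d_2[s_3] = 11/30*2/3 + 1/6*2/15 + 7/15*2/5 = 34/75
d_2 = (s_1=28/75, s_2=13/75, s_3=34/75)

Answer: 28/75 13/75 34/75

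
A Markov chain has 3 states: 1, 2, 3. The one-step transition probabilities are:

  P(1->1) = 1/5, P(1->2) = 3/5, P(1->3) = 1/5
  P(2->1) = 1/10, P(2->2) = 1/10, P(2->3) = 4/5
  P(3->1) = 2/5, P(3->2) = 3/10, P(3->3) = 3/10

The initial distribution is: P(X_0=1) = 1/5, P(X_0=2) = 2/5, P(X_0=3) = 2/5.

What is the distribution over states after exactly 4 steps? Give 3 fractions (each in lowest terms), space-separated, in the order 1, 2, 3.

Answer: 6363/25000 7801/25000 2709/6250

Derivation:
Propagating the distribution step by step (d_{t+1} = d_t * P):
d_0 = (1=1/5, 2=2/5, 3=2/5)
  d_1[1] = 1/5*1/5 + 2/5*1/10 + 2/5*2/5 = 6/25
  d_1[2] = 1/5*3/5 + 2/5*1/10 + 2/5*3/10 = 7/25
  d_1[3] = 1/5*1/5 + 2/5*4/5 + 2/5*3/10 = 12/25
d_1 = (1=6/25, 2=7/25, 3=12/25)
  d_2[1] = 6/25*1/5 + 7/25*1/10 + 12/25*2/5 = 67/250
  d_2[2] = 6/25*3/5 + 7/25*1/10 + 12/25*3/10 = 79/250
  d_2[3] = 6/25*1/5 + 7/25*4/5 + 12/25*3/10 = 52/125
d_2 = (1=67/250, 2=79/250, 3=52/125)
  d_3[1] = 67/250*1/5 + 79/250*1/10 + 52/125*2/5 = 629/2500
  d_3[2] = 67/250*3/5 + 79/250*1/10 + 52/125*3/10 = 793/2500
  d_3[3] = 67/250*1/5 + 79/250*4/5 + 52/125*3/10 = 539/1250
d_3 = (1=629/2500, 2=793/2500, 3=539/1250)
  d_4[1] = 629/2500*1/5 + 793/2500*1/10 + 539/1250*2/5 = 6363/25000
  d_4[2] = 629/2500*3/5 + 793/2500*1/10 + 539/1250*3/10 = 7801/25000
  d_4[3] = 629/2500*1/5 + 793/2500*4/5 + 539/1250*3/10 = 2709/6250
d_4 = (1=6363/25000, 2=7801/25000, 3=2709/6250)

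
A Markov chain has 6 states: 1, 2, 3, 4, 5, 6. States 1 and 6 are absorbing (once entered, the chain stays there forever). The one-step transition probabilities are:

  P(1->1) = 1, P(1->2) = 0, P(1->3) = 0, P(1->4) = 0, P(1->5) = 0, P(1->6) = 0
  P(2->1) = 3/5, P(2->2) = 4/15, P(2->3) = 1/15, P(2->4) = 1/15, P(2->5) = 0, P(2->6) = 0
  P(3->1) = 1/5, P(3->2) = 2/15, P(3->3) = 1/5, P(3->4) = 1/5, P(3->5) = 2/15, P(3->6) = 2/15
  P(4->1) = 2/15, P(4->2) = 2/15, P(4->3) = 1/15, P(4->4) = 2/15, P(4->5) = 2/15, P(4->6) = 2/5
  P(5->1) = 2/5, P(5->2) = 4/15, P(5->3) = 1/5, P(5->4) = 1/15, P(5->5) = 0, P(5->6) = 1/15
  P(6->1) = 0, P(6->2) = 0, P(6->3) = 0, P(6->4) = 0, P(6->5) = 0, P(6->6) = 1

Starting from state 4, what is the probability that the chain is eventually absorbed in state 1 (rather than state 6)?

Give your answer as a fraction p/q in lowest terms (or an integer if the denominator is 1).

Let a_i = P(absorbed in 1 | start in state i).
Boundary conditions: a_1 = 1, a_6 = 0.
For each transient state i, a_i = sum_j P(i->j) * a_j:
  a_2 = 3/5*a_1 + 4/15*a_2 + 1/15*a_3 + 1/15*a_4 + 0*a_5 + 0*a_6
  a_3 = 1/5*a_1 + 2/15*a_2 + 1/5*a_3 + 1/5*a_4 + 2/15*a_5 + 2/15*a_6
  a_4 = 2/15*a_1 + 2/15*a_2 + 1/15*a_3 + 2/15*a_4 + 2/15*a_5 + 2/5*a_6
  a_5 = 2/5*a_1 + 4/15*a_2 + 1/5*a_3 + 1/15*a_4 + 0*a_5 + 1/15*a_6

Substituting a_1 = 1 and a_6 = 0, rearrange to (I - Q) a = r where r[i] = P(i -> 1):
  [11/15, -1/15, -1/15, 0] . (a_2, a_3, a_4, a_5) = 3/5
  [-2/15, 4/5, -1/5, -2/15] . (a_2, a_3, a_4, a_5) = 1/5
  [-2/15, -1/15, 13/15, -2/15] . (a_2, a_3, a_4, a_5) = 2/15
  [-4/15, -1/5, -1/15, 1] . (a_2, a_3, a_4, a_5) = 2/5

Solving yields:
  a_2 = 139/151
  a_3 = 99/151
  a_4 = 71/151
  a_5 = 122/151

Starting state is 4, so the absorption probability is a_4 = 71/151.

Answer: 71/151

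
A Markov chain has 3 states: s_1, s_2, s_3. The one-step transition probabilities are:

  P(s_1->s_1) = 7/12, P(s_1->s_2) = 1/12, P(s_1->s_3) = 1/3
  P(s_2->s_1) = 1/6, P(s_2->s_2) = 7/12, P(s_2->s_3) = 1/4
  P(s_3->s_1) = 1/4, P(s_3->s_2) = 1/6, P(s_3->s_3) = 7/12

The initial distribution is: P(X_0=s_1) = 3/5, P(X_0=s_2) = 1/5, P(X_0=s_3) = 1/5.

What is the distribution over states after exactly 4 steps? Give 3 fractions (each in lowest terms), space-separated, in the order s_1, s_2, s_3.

Propagating the distribution step by step (d_{t+1} = d_t * P):
d_0 = (s_1=3/5, s_2=1/5, s_3=1/5)
  d_1[s_1] = 3/5*7/12 + 1/5*1/6 + 1/5*1/4 = 13/30
  d_1[s_2] = 3/5*1/12 + 1/5*7/12 + 1/5*1/6 = 1/5
  d_1[s_3] = 3/5*1/3 + 1/5*1/4 + 1/5*7/12 = 11/30
d_1 = (s_1=13/30, s_2=1/5, s_3=11/30)
  d_2[s_1] = 13/30*7/12 + 1/5*1/6 + 11/30*1/4 = 17/45
  d_2[s_2] = 13/30*1/12 + 1/5*7/12 + 11/30*1/6 = 77/360
  d_2[s_3] = 13/30*1/3 + 1/5*1/4 + 11/30*7/12 = 49/120
d_2 = (s_1=17/45, s_2=77/360, s_3=49/120)
  d_3[s_1] = 17/45*7/12 + 77/360*1/6 + 49/120*1/4 = 1547/4320
  d_3[s_2] = 17/45*1/12 + 77/360*7/12 + 49/120*1/6 = 323/1440
  d_3[s_3] = 17/45*1/3 + 77/360*1/4 + 49/120*7/12 = 451/1080
d_3 = (s_1=1547/4320, s_2=323/1440, s_3=451/1080)
  d_4[s_1] = 1547/4320*7/12 + 323/1440*1/6 + 451/1080*1/4 = 18179/51840
  d_4[s_2] = 1547/4320*1/12 + 323/1440*7/12 + 451/1080*1/6 = 5969/25920
  d_4[s_3] = 1547/4320*1/3 + 323/1440*1/4 + 451/1080*7/12 = 7241/17280
d_4 = (s_1=18179/51840, s_2=5969/25920, s_3=7241/17280)

Answer: 18179/51840 5969/25920 7241/17280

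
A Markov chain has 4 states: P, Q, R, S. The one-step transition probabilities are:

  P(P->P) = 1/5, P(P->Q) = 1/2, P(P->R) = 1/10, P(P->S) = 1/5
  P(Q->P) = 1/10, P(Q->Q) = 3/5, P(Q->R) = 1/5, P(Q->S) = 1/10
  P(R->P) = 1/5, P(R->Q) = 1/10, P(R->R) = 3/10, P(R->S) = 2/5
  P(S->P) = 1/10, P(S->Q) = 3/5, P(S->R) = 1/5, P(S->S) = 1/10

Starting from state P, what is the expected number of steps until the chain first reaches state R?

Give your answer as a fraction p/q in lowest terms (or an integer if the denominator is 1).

Answer: 100/17

Derivation:
Let h_i = expected steps to first reach R from state i.
Boundary: h_R = 0.
First-step equations for the other states:
  h_P = 1 + 1/5*h_P + 1/2*h_Q + 1/10*h_R + 1/5*h_S
  h_Q = 1 + 1/10*h_P + 3/5*h_Q + 1/5*h_R + 1/10*h_S
  h_S = 1 + 1/10*h_P + 3/5*h_Q + 1/5*h_R + 1/10*h_S

Substituting h_R = 0 and rearranging gives the linear system (I - Q) h = 1:
  [4/5, -1/2, -1/5] . (h_P, h_Q, h_S) = 1
  [-1/10, 2/5, -1/10] . (h_P, h_Q, h_S) = 1
  [-1/10, -3/5, 9/10] . (h_P, h_Q, h_S) = 1

Solving yields:
  h_P = 100/17
  h_Q = 90/17
  h_S = 90/17

Starting state is P, so the expected hitting time is h_P = 100/17.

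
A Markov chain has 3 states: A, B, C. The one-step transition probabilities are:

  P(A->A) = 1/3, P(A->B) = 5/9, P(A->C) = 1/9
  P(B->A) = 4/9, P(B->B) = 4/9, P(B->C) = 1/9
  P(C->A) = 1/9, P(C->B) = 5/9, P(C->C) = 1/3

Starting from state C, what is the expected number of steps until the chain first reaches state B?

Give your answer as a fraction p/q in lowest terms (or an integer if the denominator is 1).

Answer: 9/5

Derivation:
Let h_i = expected steps to first reach B from state i.
Boundary: h_B = 0.
First-step equations for the other states:
  h_A = 1 + 1/3*h_A + 5/9*h_B + 1/9*h_C
  h_C = 1 + 1/9*h_A + 5/9*h_B + 1/3*h_C

Substituting h_B = 0 and rearranging gives the linear system (I - Q) h = 1:
  [2/3, -1/9] . (h_A, h_C) = 1
  [-1/9, 2/3] . (h_A, h_C) = 1

Solving yields:
  h_A = 9/5
  h_C = 9/5

Starting state is C, so the expected hitting time is h_C = 9/5.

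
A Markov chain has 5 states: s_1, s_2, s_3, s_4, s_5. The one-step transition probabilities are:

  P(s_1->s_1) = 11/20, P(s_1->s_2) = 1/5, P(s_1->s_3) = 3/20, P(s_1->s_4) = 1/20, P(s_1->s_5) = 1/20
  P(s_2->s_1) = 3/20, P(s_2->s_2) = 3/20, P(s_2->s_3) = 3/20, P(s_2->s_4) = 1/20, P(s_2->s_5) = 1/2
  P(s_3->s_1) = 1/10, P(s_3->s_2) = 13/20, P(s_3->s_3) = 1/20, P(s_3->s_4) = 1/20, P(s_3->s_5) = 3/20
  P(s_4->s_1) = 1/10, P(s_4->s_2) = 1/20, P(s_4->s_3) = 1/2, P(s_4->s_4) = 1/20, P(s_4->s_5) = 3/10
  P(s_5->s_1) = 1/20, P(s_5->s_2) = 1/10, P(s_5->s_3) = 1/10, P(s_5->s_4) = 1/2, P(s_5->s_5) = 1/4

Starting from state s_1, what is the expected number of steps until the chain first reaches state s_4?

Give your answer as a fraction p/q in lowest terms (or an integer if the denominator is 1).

Answer: 2930/417

Derivation:
Let h_i = expected steps to first reach s_4 from state i.
Boundary: h_s_4 = 0.
First-step equations for the other states:
  h_s_1 = 1 + 11/20*h_s_1 + 1/5*h_s_2 + 3/20*h_s_3 + 1/20*h_s_4 + 1/20*h_s_5
  h_s_2 = 1 + 3/20*h_s_1 + 3/20*h_s_2 + 3/20*h_s_3 + 1/20*h_s_4 + 1/2*h_s_5
  h_s_3 = 1 + 1/10*h_s_1 + 13/20*h_s_2 + 1/20*h_s_3 + 1/20*h_s_4 + 3/20*h_s_5
  h_s_5 = 1 + 1/20*h_s_1 + 1/10*h_s_2 + 1/10*h_s_3 + 1/2*h_s_4 + 1/4*h_s_5

Substituting h_s_4 = 0 and rearranging gives the linear system (I - Q) h = 1:
  [9/20, -1/5, -3/20, -1/20] . (h_s_1, h_s_2, h_s_3, h_s_5) = 1
  [-3/20, 17/20, -3/20, -1/2] . (h_s_1, h_s_2, h_s_3, h_s_5) = 1
  [-1/10, -13/20, 19/20, -3/20] . (h_s_1, h_s_2, h_s_3, h_s_5) = 1
  [-1/20, -1/10, -1/10, 3/4] . (h_s_1, h_s_2, h_s_3, h_s_5) = 1

Solving yields:
  h_s_1 = 2930/417
  h_s_2 = 2270/417
  h_s_3 = 840/139
  h_s_5 = 10/3

Starting state is s_1, so the expected hitting time is h_s_1 = 2930/417.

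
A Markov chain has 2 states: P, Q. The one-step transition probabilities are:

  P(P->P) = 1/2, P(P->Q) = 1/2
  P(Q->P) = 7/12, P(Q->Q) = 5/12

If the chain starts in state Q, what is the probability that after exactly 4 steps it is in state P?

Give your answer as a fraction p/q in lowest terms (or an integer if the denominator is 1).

Computing P^4 by repeated multiplication:
P^1 =
  P: [1/2, 1/2]
  Q: [7/12, 5/12]
P^2 =
  P: [13/24, 11/24]
  Q: [77/144, 67/144]
P^3 =
  P: [155/288, 133/288]
  Q: [931/1728, 797/1728]
P^4 =
  P: [1861/3456, 1595/3456]
  Q: [11165/20736, 9571/20736]

(P^4)[Q -> P] = 11165/20736

Answer: 11165/20736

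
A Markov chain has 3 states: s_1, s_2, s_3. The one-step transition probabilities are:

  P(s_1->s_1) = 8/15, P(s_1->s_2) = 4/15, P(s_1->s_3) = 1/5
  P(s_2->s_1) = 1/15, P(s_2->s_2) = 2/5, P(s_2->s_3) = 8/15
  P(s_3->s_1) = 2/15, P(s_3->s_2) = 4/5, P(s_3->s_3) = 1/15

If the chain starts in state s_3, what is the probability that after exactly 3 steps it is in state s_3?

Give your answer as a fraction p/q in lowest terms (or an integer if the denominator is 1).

Computing P^3 by repeated multiplication:
P^1 =
  s_1: [8/15, 4/15, 1/5]
  s_2: [1/15, 2/5, 8/15]
  s_3: [2/15, 4/5, 1/15]
P^2 =
  s_1: [74/225, 92/225, 59/225]
  s_2: [2/15, 136/225, 59/225]
  s_3: [2/15, 92/225, 103/225]
P^3 =
  s_1: [802/3375, 1556/3375, 113/375]
  s_2: [494/3375, 548/1125, 1237/3375]
  s_3: [538/3375, 212/375, 929/3375]

(P^3)[s_3 -> s_3] = 929/3375

Answer: 929/3375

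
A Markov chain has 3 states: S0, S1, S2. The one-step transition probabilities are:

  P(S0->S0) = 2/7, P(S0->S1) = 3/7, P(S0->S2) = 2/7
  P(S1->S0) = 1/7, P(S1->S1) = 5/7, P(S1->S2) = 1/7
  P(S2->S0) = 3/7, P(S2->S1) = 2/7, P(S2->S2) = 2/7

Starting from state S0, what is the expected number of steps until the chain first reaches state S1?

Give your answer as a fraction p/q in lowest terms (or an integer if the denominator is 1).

Let h_i = expected steps to first reach S1 from state i.
Boundary: h_S1 = 0.
First-step equations for the other states:
  h_S0 = 1 + 2/7*h_S0 + 3/7*h_S1 + 2/7*h_S2
  h_S2 = 1 + 3/7*h_S0 + 2/7*h_S1 + 2/7*h_S2

Substituting h_S1 = 0 and rearranging gives the linear system (I - Q) h = 1:
  [5/7, -2/7] . (h_S0, h_S2) = 1
  [-3/7, 5/7] . (h_S0, h_S2) = 1

Solving yields:
  h_S0 = 49/19
  h_S2 = 56/19

Starting state is S0, so the expected hitting time is h_S0 = 49/19.

Answer: 49/19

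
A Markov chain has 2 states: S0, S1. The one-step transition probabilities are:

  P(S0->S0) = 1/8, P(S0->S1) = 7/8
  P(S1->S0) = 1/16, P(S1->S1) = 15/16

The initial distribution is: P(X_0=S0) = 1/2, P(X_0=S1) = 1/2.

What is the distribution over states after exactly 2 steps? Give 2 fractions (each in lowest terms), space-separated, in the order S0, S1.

Answer: 35/512 477/512

Derivation:
Propagating the distribution step by step (d_{t+1} = d_t * P):
d_0 = (S0=1/2, S1=1/2)
  d_1[S0] = 1/2*1/8 + 1/2*1/16 = 3/32
  d_1[S1] = 1/2*7/8 + 1/2*15/16 = 29/32
d_1 = (S0=3/32, S1=29/32)
  d_2[S0] = 3/32*1/8 + 29/32*1/16 = 35/512
  d_2[S1] = 3/32*7/8 + 29/32*15/16 = 477/512
d_2 = (S0=35/512, S1=477/512)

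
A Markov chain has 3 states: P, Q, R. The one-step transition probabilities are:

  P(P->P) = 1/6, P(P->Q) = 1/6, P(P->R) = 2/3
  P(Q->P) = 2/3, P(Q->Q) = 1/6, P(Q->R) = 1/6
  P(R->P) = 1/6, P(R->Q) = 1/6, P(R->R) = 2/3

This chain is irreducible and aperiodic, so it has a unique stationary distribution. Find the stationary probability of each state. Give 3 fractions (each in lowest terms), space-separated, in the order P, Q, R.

Answer: 1/4 1/6 7/12

Derivation:
The stationary distribution satisfies pi = pi * P, i.e.:
  pi_P = 1/6*pi_P + 2/3*pi_Q + 1/6*pi_R
  pi_Q = 1/6*pi_P + 1/6*pi_Q + 1/6*pi_R
  pi_R = 2/3*pi_P + 1/6*pi_Q + 2/3*pi_R
with normalization: pi_P + pi_Q + pi_R = 1.

Using the first 2 balance equations plus normalization, the linear system A*pi = b is:
  [-5/6, 2/3, 1/6] . pi = 0
  [1/6, -5/6, 1/6] . pi = 0
  [1, 1, 1] . pi = 1

Solving yields:
  pi_P = 1/4
  pi_Q = 1/6
  pi_R = 7/12

Verification (pi * P):
  1/4*1/6 + 1/6*2/3 + 7/12*1/6 = 1/4 = pi_P  (ok)
  1/4*1/6 + 1/6*1/6 + 7/12*1/6 = 1/6 = pi_Q  (ok)
  1/4*2/3 + 1/6*1/6 + 7/12*2/3 = 7/12 = pi_R  (ok)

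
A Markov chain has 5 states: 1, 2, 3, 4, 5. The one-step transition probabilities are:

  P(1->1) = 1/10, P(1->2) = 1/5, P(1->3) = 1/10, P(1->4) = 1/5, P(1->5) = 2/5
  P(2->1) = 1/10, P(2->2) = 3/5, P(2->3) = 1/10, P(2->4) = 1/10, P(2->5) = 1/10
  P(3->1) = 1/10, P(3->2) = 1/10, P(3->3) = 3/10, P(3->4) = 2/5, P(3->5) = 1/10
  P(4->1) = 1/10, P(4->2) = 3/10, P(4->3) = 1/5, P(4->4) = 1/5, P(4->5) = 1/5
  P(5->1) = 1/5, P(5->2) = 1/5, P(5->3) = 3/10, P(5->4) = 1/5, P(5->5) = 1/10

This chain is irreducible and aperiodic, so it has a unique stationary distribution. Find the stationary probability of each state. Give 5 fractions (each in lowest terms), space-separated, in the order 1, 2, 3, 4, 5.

Answer: 108/935 314/935 177/935 191/935 29/187

Derivation:
The stationary distribution satisfies pi = pi * P, i.e.:
  pi_1 = 1/10*pi_1 + 1/10*pi_2 + 1/10*pi_3 + 1/10*pi_4 + 1/5*pi_5
  pi_2 = 1/5*pi_1 + 3/5*pi_2 + 1/10*pi_3 + 3/10*pi_4 + 1/5*pi_5
  pi_3 = 1/10*pi_1 + 1/10*pi_2 + 3/10*pi_3 + 1/5*pi_4 + 3/10*pi_5
  pi_4 = 1/5*pi_1 + 1/10*pi_2 + 2/5*pi_3 + 1/5*pi_4 + 1/5*pi_5
  pi_5 = 2/5*pi_1 + 1/10*pi_2 + 1/10*pi_3 + 1/5*pi_4 + 1/10*pi_5
with normalization: pi_1 + pi_2 + pi_3 + pi_4 + pi_5 = 1.

Using the first 4 balance equations plus normalization, the linear system A*pi = b is:
  [-9/10, 1/10, 1/10, 1/10, 1/5] . pi = 0
  [1/5, -2/5, 1/10, 3/10, 1/5] . pi = 0
  [1/10, 1/10, -7/10, 1/5, 3/10] . pi = 0
  [1/5, 1/10, 2/5, -4/5, 1/5] . pi = 0
  [1, 1, 1, 1, 1] . pi = 1

Solving yields:
  pi_1 = 108/935
  pi_2 = 314/935
  pi_3 = 177/935
  pi_4 = 191/935
  pi_5 = 29/187

Verification (pi * P):
  108/935*1/10 + 314/935*1/10 + 177/935*1/10 + 191/935*1/10 + 29/187*1/5 = 108/935 = pi_1  (ok)
  108/935*1/5 + 314/935*3/5 + 177/935*1/10 + 191/935*3/10 + 29/187*1/5 = 314/935 = pi_2  (ok)
  108/935*1/10 + 314/935*1/10 + 177/935*3/10 + 191/935*1/5 + 29/187*3/10 = 177/935 = pi_3  (ok)
  108/935*1/5 + 314/935*1/10 + 177/935*2/5 + 191/935*1/5 + 29/187*1/5 = 191/935 = pi_4  (ok)
  108/935*2/5 + 314/935*1/10 + 177/935*1/10 + 191/935*1/5 + 29/187*1/10 = 29/187 = pi_5  (ok)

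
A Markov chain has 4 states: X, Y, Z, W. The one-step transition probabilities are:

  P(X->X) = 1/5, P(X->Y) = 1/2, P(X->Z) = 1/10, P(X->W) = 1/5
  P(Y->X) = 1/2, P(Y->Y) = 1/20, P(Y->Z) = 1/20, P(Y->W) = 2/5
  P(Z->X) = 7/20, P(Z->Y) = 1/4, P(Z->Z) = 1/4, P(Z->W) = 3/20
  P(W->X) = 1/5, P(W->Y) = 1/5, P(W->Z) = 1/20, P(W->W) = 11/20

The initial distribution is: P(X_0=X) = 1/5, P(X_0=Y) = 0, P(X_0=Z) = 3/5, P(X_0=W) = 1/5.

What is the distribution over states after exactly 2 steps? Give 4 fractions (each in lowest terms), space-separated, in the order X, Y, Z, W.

Propagating the distribution step by step (d_{t+1} = d_t * P):
d_0 = (X=1/5, Y=0, Z=3/5, W=1/5)
  d_1[X] = 1/5*1/5 + 0*1/2 + 3/5*7/20 + 1/5*1/5 = 29/100
  d_1[Y] = 1/5*1/2 + 0*1/20 + 3/5*1/4 + 1/5*1/5 = 29/100
  d_1[Z] = 1/5*1/10 + 0*1/20 + 3/5*1/4 + 1/5*1/20 = 9/50
  d_1[W] = 1/5*1/5 + 0*2/5 + 3/5*3/20 + 1/5*11/20 = 6/25
d_1 = (X=29/100, Y=29/100, Z=9/50, W=6/25)
  d_2[X] = 29/100*1/5 + 29/100*1/2 + 9/50*7/20 + 6/25*1/5 = 157/500
  d_2[Y] = 29/100*1/2 + 29/100*1/20 + 9/50*1/4 + 6/25*1/5 = 101/400
  d_2[Z] = 29/100*1/10 + 29/100*1/20 + 9/50*1/4 + 6/25*1/20 = 201/2000
  d_2[W] = 29/100*1/5 + 29/100*2/5 + 9/50*3/20 + 6/25*11/20 = 333/1000
d_2 = (X=157/500, Y=101/400, Z=201/2000, W=333/1000)

Answer: 157/500 101/400 201/2000 333/1000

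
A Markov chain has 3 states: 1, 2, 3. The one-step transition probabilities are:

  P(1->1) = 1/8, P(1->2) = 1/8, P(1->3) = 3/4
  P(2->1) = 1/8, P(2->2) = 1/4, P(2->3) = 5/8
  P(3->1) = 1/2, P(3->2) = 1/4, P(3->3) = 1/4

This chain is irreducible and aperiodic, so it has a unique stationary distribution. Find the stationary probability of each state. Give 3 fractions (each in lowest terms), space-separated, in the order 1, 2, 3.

The stationary distribution satisfies pi = pi * P, i.e.:
  pi_1 = 1/8*pi_1 + 1/8*pi_2 + 1/2*pi_3
  pi_2 = 1/8*pi_1 + 1/4*pi_2 + 1/4*pi_3
  pi_3 = 3/4*pi_1 + 5/8*pi_2 + 1/4*pi_3
with normalization: pi_1 + pi_2 + pi_3 = 1.

Using the first 2 balance equations plus normalization, the linear system A*pi = b is:
  [-7/8, 1/8, 1/2] . pi = 0
  [1/8, -3/4, 1/4] . pi = 0
  [1, 1, 1] . pi = 1

Solving yields:
  pi_1 = 26/85
  pi_2 = 18/85
  pi_3 = 41/85

Verification (pi * P):
  26/85*1/8 + 18/85*1/8 + 41/85*1/2 = 26/85 = pi_1  (ok)
  26/85*1/8 + 18/85*1/4 + 41/85*1/4 = 18/85 = pi_2  (ok)
  26/85*3/4 + 18/85*5/8 + 41/85*1/4 = 41/85 = pi_3  (ok)

Answer: 26/85 18/85 41/85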